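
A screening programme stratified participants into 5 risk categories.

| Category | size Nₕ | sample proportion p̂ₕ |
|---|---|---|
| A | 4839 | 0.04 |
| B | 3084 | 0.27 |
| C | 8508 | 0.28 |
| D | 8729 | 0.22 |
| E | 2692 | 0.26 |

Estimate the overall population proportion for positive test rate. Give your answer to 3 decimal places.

N = 4839 + 3084 + 8508 + 8729 + 2692 = 27852.
Overall proportion = Σ (Nₕ/N)·p̂ₕ.
Σ Nₕp̂ₕ = 193.56 + 832.68 + 2382.24 + 1920.38 + 699.92 = 6028.78.
6028.78 / 27852 = 0.21646... → 0.216.

0.216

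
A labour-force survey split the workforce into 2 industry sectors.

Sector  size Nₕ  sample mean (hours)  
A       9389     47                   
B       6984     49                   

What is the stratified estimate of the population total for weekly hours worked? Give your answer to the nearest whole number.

783499

A: 9389·47 = 441283
B: 6984·49 = 342216
τ̂ = Σ Nₕx̄ₕ = 783499.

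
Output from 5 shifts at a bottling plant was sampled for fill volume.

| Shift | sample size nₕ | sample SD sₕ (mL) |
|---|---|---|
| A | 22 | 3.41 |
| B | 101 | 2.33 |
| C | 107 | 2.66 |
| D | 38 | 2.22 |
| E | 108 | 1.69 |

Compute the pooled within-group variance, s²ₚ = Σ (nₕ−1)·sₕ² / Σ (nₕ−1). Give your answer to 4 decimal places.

Degrees of freedom: 21 + 100 + 106 + 37 + 107 = 371.
Σ(nₕ−1)sₕ² = 21·11.6281 + 100·5.4289 + 106·7.0756 + 37·4.9284 + 107·2.8561 = 2025.0472.
s²ₚ = 2025.0472 / 371 = 5.458348... → 5.4583.

5.4583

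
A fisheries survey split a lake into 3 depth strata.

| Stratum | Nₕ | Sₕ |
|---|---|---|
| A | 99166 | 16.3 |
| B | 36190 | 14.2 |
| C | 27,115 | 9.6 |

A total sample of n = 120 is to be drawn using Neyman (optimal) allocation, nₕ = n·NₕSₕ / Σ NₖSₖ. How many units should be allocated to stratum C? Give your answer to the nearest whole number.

13

A: NₕSₕ = 99166·16.3 = 1616405.8
B: NₕSₕ = 36190·14.2 = 513898
C: NₕSₕ = 27115·9.6 = 260304
Σ NₕSₕ = 2390607.8.
n_C = 120·260304/2390607.8 = 13.066... → 13.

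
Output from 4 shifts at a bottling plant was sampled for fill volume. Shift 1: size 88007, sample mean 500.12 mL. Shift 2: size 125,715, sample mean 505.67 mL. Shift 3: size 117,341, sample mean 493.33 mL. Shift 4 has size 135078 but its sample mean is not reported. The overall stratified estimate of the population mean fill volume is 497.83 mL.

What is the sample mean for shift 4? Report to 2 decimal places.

492.95

Σ Nₕx̄ₕ = N·μ, so 135078·x̄_4 = 466141·497.83 − (88007·500.12 + 125715·505.67 + 117341·493.33).
= 232058974.03 − 165472200.42 = 66586773.61.
x̄_4 = 66586773.61 / 135078 = 492.9505... → 492.95.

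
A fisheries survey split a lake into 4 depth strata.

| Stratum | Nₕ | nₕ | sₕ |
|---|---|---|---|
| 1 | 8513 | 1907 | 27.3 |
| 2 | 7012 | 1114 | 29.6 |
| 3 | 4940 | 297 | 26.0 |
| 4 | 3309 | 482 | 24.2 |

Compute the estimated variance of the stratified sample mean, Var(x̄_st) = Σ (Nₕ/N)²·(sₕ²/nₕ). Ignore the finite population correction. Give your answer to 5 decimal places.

0.24034

N = 23774; Wₕ = Nₕ/N.
stratum 1: (8513/23774)²·27.3²/1907 = 0.05011126
stratum 2: (7012/23774)²·29.6²/1114 = 0.06841913
stratum 3: (4940/23774)²·26.0²/297 = 0.09827423
stratum 4: (3309/23774)²·24.2²/482 = 0.02353817
Sum = 0.24034279 → 0.24034.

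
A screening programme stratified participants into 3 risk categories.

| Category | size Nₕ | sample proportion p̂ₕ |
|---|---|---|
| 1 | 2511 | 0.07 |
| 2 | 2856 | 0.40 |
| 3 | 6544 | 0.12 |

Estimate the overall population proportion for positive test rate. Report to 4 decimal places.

N = 2511 + 2856 + 6544 = 11911.
Overall proportion = Σ (Nₕ/N)·p̂ₕ.
Σ Nₕp̂ₕ = 175.77 + 1142.4 + 785.28 = 2103.45.
2103.45 / 11911 = 0.176597... → 0.1766.

0.1766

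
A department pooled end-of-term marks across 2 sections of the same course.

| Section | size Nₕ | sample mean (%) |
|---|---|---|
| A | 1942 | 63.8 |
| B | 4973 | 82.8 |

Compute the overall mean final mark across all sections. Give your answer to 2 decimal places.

N = 6915; weights Wₕ = Nₕ/N = (0.2808, 0.7192).
x̄_st = Σ Wₕ·x̄ₕ = 0.2808·63.8 + 0.7192·82.8 ≈ 77.4641...
→ 77.46.

77.46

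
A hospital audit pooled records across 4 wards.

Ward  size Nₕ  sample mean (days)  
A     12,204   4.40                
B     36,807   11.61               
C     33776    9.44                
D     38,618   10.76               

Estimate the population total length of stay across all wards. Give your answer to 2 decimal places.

1215401.99

Estimate total by summing Nₕ·x̄ₕ over strata.
12204·4.40 + 36807·11.61 + 33776·9.44 + 38618·10.76 = 53697.6 + 427329.27 + 318845.44 + 415529.68 = 1215401.99.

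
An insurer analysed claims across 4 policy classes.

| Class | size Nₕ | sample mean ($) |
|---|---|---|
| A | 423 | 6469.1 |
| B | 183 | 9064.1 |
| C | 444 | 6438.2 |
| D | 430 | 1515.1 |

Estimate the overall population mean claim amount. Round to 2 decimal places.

5341.36

x̄_st = (Σ Nₕx̄ₕ) / (Σ Nₕ) = (423·6469.1 + 183·9064.1 + 444·6438.2 + 430·1515.1) / 1480
= 7905213.4 / 1480 = 5341.3604... → 5341.36.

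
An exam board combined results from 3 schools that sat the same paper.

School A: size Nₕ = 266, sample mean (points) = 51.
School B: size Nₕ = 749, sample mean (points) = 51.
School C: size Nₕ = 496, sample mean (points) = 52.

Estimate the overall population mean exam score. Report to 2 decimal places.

N = 1511; weights Wₕ = Nₕ/N = (0.1760, 0.4957, 0.3283).
x̄_st = Σ Wₕ·x̄ₕ = 0.1760·51 + 0.4957·51 + 0.3283·52 ≈ 51.3283...
→ 51.33.

51.33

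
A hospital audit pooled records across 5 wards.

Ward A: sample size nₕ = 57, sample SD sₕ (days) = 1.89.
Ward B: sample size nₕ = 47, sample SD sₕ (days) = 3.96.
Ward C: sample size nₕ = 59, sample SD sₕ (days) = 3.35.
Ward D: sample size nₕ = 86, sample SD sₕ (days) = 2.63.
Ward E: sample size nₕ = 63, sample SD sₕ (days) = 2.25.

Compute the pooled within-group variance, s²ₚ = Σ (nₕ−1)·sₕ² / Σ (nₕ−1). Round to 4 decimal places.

8.0590

A: (57−1)·1.89² = 56·3.5721 = 200.0376
B: (47−1)·3.96² = 46·15.6816 = 721.3536
C: (59−1)·3.35² = 58·11.2225 = 650.905
D: (86−1)·2.63² = 85·6.9169 = 587.9365
E: (63−1)·2.25² = 62·5.0625 = 313.875
Numerator = 2474.1077; denominator = Σ(nₕ−1) = 307.
s²ₚ = 2474.1077/307 = 8.058983... → 8.0590.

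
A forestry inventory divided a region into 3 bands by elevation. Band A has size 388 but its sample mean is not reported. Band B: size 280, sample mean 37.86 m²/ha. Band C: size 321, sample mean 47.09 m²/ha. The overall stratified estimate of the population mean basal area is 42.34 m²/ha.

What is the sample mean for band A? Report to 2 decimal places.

41.64

N = 388 + 280 + 321 = 989.
Overall total = μ·N = 42.34·989 = 41874.26.
Subtract the known strata: 280·37.86 + 321·47.09 = 25716.69.
Remaining total for band A: 41874.26 − 25716.69 = 16157.57.
Divide by its size: 16157.57 / 388 = 41.6432... → 41.64.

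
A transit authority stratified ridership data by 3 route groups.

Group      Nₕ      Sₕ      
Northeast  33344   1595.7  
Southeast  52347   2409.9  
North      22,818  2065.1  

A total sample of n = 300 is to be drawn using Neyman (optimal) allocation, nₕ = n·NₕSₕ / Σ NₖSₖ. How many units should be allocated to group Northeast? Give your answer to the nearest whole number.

70

Northeast: NₕSₕ = 33344·1595.7 = 53207020.8
Southeast: NₕSₕ = 52347·2409.9 = 126151035.3
North: NₕSₕ = 22818·2065.1 = 47121451.8
Σ NₕSₕ = 226479507.9.
n_Northeast = 300·53207020.8/226479507.9 = 70.479... → 70.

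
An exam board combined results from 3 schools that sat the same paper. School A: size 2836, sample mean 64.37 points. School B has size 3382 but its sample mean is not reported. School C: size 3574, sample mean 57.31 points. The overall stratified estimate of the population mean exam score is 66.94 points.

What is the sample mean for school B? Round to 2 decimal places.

Σ Nₕx̄ₕ = N·μ, so 3382·x̄_B = 9792·66.94 − (2836·64.37 + 3574·57.31).
= 655476.48 − 387379.26 = 268097.22.
x̄_B = 268097.22 / 3382 = 79.2718... → 79.27.

79.27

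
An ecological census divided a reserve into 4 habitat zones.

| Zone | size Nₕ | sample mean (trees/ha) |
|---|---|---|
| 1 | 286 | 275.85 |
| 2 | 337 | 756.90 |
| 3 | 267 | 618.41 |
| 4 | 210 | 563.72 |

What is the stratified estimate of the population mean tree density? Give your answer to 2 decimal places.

561.33

N = 1100; weights Wₕ = Nₕ/N = (0.2600, 0.3064, 0.2427, 0.1909).
x̄_st = Σ Wₕ·x̄ₕ = 0.2600·275.85 + 0.3064·756.90 + 0.2427·618.41 + 0.1909·563.72 ≈ 561.3319...
→ 561.33.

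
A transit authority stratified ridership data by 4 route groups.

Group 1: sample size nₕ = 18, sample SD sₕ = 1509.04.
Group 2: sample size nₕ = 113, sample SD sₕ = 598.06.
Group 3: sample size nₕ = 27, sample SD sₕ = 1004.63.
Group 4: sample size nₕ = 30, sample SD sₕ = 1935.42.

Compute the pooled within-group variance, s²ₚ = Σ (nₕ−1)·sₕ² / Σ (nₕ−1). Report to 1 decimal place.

1161103.8

1: (18−1)·1509.04² = 17·2277201.7216 = 38712429.2672
2: (113−1)·598.06² = 112·357675.7636 = 40059685.5232
3: (27−1)·1004.63² = 26·1009281.4369 = 26241317.3594
4: (30−1)·1935.42² = 29·3745850.5764 = 108629666.7156
Numerator = 213643098.8654; denominator = Σ(nₕ−1) = 184.
s²ₚ = 213643098.8654/184 = 1161103.798... → 1161103.8.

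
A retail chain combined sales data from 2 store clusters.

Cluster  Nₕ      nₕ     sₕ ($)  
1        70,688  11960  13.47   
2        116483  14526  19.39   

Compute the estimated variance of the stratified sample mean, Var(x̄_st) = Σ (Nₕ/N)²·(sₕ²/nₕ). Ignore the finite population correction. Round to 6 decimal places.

N = 187171. Term for each stratum: Wₕ²sₕ²/nₕ.
Var(x̄_st) = 0.002163806 + 0.010024381 = 0.012188186 → 0.012188.

0.012188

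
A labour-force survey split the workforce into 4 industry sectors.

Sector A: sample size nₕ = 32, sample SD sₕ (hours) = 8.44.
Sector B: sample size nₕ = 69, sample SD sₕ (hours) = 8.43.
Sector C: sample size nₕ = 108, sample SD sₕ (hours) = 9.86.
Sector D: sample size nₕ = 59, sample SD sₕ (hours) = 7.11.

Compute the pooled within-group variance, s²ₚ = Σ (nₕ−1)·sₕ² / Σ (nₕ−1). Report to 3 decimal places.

77.179

Degrees of freedom: 31 + 68 + 107 + 58 = 264.
Σ(nₕ−1)sₕ² = 31·71.2336 + 68·71.0649 + 107·97.2196 + 58·50.5521 = 20375.1738.
s²ₚ = 20375.1738 / 264 = 77.17869... → 77.179.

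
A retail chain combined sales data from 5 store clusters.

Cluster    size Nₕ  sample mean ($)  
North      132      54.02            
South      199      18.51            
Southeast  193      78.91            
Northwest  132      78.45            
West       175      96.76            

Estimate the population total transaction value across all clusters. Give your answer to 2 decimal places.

53332.16

North: 132·54.02 = 7130.64
South: 199·18.51 = 3683.49
Southeast: 193·78.91 = 15229.63
Northwest: 132·78.45 = 10355.4
West: 175·96.76 = 16933
τ̂ = Σ Nₕx̄ₕ = 53332.16.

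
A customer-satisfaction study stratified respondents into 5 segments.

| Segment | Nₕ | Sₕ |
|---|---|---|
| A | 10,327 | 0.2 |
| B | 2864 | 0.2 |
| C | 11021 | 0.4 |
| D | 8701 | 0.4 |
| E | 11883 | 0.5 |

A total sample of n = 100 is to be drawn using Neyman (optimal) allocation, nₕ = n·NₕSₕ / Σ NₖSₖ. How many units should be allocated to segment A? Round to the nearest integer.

Σ NₕSₕ = 10327·0.2 + 2864·0.2 + 11021·0.4 + 8701·0.4 + 11883·0.5 = 16468.5.
Share for A: 2065.4/16468.5 = 0.12542.
n_A = 100 × 0.12542 = 12.542... → 13.

13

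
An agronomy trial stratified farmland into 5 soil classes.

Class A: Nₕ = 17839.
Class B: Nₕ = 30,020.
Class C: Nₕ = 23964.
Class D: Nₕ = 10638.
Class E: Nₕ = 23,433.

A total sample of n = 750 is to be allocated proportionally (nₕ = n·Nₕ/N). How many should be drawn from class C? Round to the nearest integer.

N = 17839 + 30020 + 23964 + 10638 + 23433 = 105894.
n_C = 750·23964/105894 = 169.726... → 170.

170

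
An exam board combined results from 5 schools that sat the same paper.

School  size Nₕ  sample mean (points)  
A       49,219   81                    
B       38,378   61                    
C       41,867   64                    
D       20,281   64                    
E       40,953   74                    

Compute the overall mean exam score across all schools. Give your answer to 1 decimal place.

x̄_st = (Σ Nₕx̄ₕ) / (Σ Nₕ) = (49219·81 + 38378·61 + 41867·64 + 20281·64 + 40953·74) / 190698
= 13335791 / 190698 = 69.931... → 69.9.

69.9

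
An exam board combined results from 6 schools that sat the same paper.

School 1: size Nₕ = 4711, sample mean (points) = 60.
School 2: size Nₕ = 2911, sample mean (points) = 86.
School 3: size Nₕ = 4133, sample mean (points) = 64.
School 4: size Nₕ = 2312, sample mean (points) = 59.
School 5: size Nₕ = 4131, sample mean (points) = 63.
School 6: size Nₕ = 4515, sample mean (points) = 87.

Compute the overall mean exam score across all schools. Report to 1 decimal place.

69.9

N = 22713; weights Wₕ = Nₕ/N = (0.2074, 0.1282, 0.1820, 0.1018, 0.1819, 0.1988).
x̄_st = Σ Wₕ·x̄ₕ = 0.2074·60 + 0.1282·86 + 0.1820·64 + 0.1018·59 + 0.1819·63 + 0.1988·87 ≈ 69.871...
→ 69.9.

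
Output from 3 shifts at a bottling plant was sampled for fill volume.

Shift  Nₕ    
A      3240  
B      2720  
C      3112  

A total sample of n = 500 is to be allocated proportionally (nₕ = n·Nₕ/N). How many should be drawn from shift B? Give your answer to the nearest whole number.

N = 3240 + 2720 + 3112 = 9072.
n_B = 500·2720/9072 = 149.912... → 150.

150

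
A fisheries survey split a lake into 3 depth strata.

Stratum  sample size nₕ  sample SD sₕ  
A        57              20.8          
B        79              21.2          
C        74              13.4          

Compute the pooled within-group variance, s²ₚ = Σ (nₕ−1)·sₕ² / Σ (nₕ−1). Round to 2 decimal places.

349.72

A: (57−1)·20.8² = 56·432.64 = 24227.84
B: (79−1)·21.2² = 78·449.44 = 35056.32
C: (74−1)·13.4² = 73·179.56 = 13107.88
Numerator = 72392.04; denominator = Σ(nₕ−1) = 207.
s²ₚ = 72392.04/207 = 349.72 → 349.72.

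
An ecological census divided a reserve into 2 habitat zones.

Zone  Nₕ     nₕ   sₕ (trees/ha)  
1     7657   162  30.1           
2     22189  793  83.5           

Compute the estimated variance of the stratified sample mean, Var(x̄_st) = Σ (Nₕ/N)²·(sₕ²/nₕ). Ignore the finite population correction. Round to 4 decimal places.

N = 29846; Wₕ = Nₕ/N.
zone 1: (7657/29846)²·30.1²/162 = 0.3680976
zone 2: (22189/29846)²·83.5²/793 = 4.8596272
Sum = 5.2277248 → 5.2277.

5.2277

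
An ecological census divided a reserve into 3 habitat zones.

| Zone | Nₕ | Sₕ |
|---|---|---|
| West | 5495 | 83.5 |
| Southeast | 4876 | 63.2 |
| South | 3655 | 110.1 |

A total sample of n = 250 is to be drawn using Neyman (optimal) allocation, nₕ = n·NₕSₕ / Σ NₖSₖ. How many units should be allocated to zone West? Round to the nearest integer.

98

West: NₕSₕ = 5495·83.5 = 458832.5
Southeast: NₕSₕ = 4876·63.2 = 308163.2
South: NₕSₕ = 3655·110.1 = 402415.5
Σ NₕSₕ = 1169411.2.
n_West = 250·458832.5/1169411.2 = 98.090... → 98.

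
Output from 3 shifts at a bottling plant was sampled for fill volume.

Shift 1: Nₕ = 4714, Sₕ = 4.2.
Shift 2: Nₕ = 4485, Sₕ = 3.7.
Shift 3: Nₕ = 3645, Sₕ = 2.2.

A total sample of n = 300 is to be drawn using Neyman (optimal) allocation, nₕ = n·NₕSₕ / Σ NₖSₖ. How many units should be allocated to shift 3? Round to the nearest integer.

54

1: NₕSₕ = 4714·4.2 = 19798.8
2: NₕSₕ = 4485·3.7 = 16594.5
3: NₕSₕ = 3645·2.2 = 8019
Σ NₕSₕ = 44412.3.
n_3 = 300·8019/44412.3 = 54.167... → 54.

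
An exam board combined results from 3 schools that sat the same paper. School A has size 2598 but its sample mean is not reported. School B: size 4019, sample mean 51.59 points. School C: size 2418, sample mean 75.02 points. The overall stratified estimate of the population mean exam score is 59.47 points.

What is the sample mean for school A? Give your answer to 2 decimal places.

57.19

Σ Nₕx̄ₕ = N·μ, so 2598·x̄_A = 9035·59.47 − (4019·51.59 + 2418·75.02).
= 537311.45 − 388738.57 = 148572.88.
x̄_A = 148572.88 / 2598 = 57.1874... → 57.19.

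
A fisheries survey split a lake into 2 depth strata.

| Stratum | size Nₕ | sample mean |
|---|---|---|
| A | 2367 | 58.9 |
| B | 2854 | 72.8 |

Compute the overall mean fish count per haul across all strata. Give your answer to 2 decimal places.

N = 2367 + 2854 = 5221.
Overall mean = Σ (Nₕ/N)·x̄ₕ — weight by population share, not a simple average.
Σ Nₕx̄ₕ = 2367·58.9 + 2854·72.8 = 139416.3 + 207771.2 = 347187.5.
Divide by N: 347187.5 / 5221 = 66.4983... → 66.50.

66.50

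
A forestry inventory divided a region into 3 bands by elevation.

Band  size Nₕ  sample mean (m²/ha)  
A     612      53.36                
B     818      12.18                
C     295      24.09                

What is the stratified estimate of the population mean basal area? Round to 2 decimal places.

N = 612 + 818 + 295 = 1725.
Weight each subgroup mean by Nₕ/N and sum.
Σ Nₕx̄ₕ = 612·53.36 + 818·12.18 + 295·24.09 = 32656.32 + 9963.24 + 7106.55 = 49726.11.
Divide by N: 49726.11 / 1725 = 28.8267... → 28.83.

28.83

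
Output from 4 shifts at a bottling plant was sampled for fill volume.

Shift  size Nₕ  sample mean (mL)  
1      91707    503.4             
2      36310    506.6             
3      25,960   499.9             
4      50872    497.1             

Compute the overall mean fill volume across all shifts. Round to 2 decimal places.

x̄_st = (Σ Nₕx̄ₕ) / (Σ Nₕ) = (91707·503.4 + 36310·506.6 + 25960·499.9 + 50872·497.1) / 204849
= 102825825 / 204849 = 501.9591... → 501.96.

501.96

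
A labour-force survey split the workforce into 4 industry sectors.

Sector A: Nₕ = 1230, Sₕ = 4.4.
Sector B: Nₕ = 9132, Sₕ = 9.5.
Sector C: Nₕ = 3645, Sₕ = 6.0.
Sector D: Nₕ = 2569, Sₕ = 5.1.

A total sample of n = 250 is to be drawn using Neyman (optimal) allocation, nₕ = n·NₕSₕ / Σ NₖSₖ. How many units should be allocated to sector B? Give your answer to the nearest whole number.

Σ NₕSₕ = 1230·4.4 + 9132·9.5 + 3645·6.0 + 2569·5.1 = 127137.9.
Share for B: 86754/127137.9 = 0.68236.
n_B = 250 × 0.68236 = 170.590... → 171.

171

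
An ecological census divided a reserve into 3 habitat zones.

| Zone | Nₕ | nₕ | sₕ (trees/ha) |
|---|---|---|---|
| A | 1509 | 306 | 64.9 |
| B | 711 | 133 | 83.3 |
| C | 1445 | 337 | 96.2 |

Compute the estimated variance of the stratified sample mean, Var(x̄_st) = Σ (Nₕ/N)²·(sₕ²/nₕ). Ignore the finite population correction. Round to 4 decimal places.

N = 3665. Term for each stratum: Wₕ²sₕ²/nₕ.
Var(x̄_st) = 2.3334499 + 1.9634941 + 4.2688213 = 8.5657654 → 8.5658.

8.5658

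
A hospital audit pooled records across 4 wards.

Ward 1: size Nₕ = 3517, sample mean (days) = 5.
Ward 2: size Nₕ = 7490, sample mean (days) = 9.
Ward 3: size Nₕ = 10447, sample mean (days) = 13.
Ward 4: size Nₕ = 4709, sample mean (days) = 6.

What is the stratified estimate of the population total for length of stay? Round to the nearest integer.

249060

Population total = Σ Nₕ·x̄ₕ (each stratum's size times its mean).
3517·5 + 7490·9 + 10447·13 + 4709·6 = 17585 + 67410 + 135811 + 28254 = 249060.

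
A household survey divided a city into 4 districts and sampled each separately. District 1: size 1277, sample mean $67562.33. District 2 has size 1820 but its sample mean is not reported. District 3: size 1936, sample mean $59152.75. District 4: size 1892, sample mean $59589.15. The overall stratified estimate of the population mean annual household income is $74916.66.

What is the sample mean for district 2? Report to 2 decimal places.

112779.33

Σ Nₕx̄ₕ = N·μ, so 1820·x̄_2 = 6925·74916.66 − (1277·67562.33 + 1936·59152.75 + 1892·59589.15).
= 518797870.5 − 313539491.21 = 205258379.29.
x̄_2 = 205258379.29 / 1820 = 112779.3293... → 112779.33.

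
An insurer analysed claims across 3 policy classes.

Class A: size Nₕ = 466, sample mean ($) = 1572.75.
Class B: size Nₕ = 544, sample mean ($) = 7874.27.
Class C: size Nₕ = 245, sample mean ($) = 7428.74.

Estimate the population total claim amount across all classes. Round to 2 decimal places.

Estimate total by summing Nₕ·x̄ₕ over strata.
466·1572.75 + 544·7874.27 + 245·7428.74 = 732901.5 + 4283602.88 + 1820041.3 = 6836545.68.

6836545.68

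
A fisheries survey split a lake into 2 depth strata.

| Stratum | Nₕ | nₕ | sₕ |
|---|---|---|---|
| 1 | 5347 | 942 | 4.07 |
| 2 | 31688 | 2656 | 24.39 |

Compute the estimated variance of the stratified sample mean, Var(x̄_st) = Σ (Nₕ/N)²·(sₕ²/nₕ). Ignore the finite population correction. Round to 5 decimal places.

N = 37035; Wₕ = Nₕ/N.
stratum 1: (5347/37035)²·4.07²/942 = 0.00036655
stratum 2: (31688/37035)²·24.39²/2656 = 0.16396853
Sum = 0.16433508 → 0.16434.

0.16434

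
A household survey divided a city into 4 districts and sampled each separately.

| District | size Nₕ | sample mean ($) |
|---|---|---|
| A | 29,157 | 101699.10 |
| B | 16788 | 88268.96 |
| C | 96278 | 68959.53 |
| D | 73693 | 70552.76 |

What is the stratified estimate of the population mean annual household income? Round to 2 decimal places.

N = 29157 + 16788 + 96278 + 73693 = 215916.
Overall mean = Σ (Nₕ/N)·x̄ₕ — weight by population share, not a simple average.
Σ Nₕx̄ₕ = 29157·101699.10 + 16788·88268.96 + 96278·68959.53 + 73693·70552.76 = 2965240658.7 + 1481859300.48 + 6639285629.34 + 5199244542.68 = 16285630131.2.
Divide by N: 16285630131.2 / 215916 = 75425.7680... → 75425.77.

75425.77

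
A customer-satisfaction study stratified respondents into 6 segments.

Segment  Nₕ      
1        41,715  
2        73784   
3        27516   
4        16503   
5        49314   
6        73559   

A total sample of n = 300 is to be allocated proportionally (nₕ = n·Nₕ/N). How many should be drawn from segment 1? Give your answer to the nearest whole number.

Share of segment 1 = 41715/282391 = 0.14772.
Allocate 300 × 0.14772 = 44.316... → 44.

44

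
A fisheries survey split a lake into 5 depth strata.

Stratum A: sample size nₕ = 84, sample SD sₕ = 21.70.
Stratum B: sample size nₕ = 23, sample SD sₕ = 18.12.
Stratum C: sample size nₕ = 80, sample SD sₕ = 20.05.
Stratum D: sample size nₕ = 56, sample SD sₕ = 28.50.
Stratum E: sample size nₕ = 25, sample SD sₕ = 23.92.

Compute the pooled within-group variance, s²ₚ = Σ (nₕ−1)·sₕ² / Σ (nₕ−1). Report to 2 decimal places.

A: (84−1)·21.70² = 83·470.89 = 39083.87
B: (23−1)·18.12² = 22·328.3344 = 7223.3568
C: (80−1)·20.05² = 79·402.0025 = 31758.1975
D: (56−1)·28.50² = 55·812.25 = 44673.75
E: (25−1)·23.92² = 24·572.1664 = 13731.9936
Numerator = 136471.1679; denominator = Σ(nₕ−1) = 263.
s²ₚ = 136471.1679/263 = 518.9018... → 518.90.

518.90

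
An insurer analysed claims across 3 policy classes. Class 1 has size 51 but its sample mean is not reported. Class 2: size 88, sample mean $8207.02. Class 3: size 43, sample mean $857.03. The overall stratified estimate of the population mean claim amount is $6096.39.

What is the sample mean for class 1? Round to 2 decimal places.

N = 51 + 88 + 43 = 182.
Overall total = μ·N = 6096.39·182 = 1109542.98.
Subtract the known strata: 88·8207.02 + 43·857.03 = 759070.05.
Remaining total for class 1: 1109542.98 − 759070.05 = 350472.93.
Divide by its size: 350472.93 / 51 = 6872.0182... → 6872.02.

6872.02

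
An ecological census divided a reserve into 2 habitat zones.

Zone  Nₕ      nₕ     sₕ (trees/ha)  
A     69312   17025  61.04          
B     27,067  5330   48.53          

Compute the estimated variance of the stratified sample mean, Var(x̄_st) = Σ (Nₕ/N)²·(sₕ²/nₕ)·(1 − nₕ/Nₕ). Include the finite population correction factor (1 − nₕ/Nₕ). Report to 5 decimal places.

0.11337

N = 96379. Term for each stratum: Wₕ²sₕ²/nₕ·(1−nₕ/Nₕ).
Var(x̄_st) = 0.08538454 + 0.02798777 = 0.11337231 → 0.11337.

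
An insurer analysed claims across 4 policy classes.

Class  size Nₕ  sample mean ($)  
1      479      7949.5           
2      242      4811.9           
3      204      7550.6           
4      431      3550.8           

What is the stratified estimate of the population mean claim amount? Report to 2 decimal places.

5931.42

N = 1356; weights Wₕ = Nₕ/N = (0.3532, 0.1785, 0.1504, 0.3178).
x̄_st = Σ Wₕ·x̄ₕ = 0.3532·7949.5 + 0.1785·4811.9 + 0.1504·7550.6 + 0.3178·3550.8 ≈ 5931.4215...
→ 5931.42.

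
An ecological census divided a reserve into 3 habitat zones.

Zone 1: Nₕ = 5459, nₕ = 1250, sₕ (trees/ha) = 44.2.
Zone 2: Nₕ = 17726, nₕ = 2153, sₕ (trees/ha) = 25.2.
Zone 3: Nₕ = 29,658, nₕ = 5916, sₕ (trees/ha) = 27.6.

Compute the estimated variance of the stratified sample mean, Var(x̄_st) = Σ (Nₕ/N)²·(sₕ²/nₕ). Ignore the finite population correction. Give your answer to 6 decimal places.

N = 52843; Wₕ = Nₕ/N.
zone 1: (5459/52843)²·44.2²/1250 = 0.016679606
zone 2: (17726/52843)²·25.2²/2153 = 0.033189722
zone 3: (29658/52843)²·27.6²/5916 = 0.040560079
Sum = 0.090429406 → 0.090429.

0.090429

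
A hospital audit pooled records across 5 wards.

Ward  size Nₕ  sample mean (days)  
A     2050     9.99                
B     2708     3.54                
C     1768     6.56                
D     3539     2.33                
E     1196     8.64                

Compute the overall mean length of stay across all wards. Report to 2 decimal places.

N = 2050 + 2708 + 1768 + 3539 + 1196 = 11261.
Overall mean = Σ (Nₕ/N)·x̄ₕ — weight by population share, not a simple average.
Σ Nₕx̄ₕ = 2050·9.99 + 2708·3.54 + 1768·6.56 + 3539·2.33 + 1196·8.64 = 20479.5 + 9586.32 + 11598.08 + 8245.87 + 10333.44 = 60243.21.
Divide by N: 60243.21 / 11261 = 5.3497... → 5.35.

5.35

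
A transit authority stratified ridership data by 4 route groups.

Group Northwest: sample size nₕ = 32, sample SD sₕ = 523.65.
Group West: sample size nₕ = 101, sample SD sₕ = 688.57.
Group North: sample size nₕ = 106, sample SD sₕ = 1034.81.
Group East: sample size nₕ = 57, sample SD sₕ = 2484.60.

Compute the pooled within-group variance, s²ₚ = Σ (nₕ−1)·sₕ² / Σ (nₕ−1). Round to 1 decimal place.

Northwest: (32−1)·523.65² = 31·274209.3225 = 8500488.9975
West: (101−1)·688.57² = 100·474128.6449 = 47412864.49
North: (106−1)·1034.81² = 105·1070831.7361 = 112437332.2905
East: (57−1)·2484.60² = 56·6173237.16 = 345701280.96
Numerator = 514051966.738; denominator = Σ(nₕ−1) = 292.
s²ₚ = 514051966.738/292 = 1760451.941... → 1760451.9.

1760451.9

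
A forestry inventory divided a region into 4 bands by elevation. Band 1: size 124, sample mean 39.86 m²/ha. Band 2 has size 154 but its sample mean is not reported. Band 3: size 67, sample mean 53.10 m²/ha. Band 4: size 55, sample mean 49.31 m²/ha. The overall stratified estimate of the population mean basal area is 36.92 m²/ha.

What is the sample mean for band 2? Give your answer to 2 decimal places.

23.09

Σ Nₕx̄ₕ = N·μ, so 154·x̄_2 = 400·36.92 − (124·39.86 + 67·53.10 + 55·49.31).
= 14768 − 11212.39 = 3555.61.
x̄_2 = 3555.61 / 154 = 23.0884... → 23.09.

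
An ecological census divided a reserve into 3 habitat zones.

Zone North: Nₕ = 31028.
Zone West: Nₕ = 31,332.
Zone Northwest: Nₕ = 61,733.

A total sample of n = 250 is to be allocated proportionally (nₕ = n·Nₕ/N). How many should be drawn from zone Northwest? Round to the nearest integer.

124

N = 31028 + 31332 + 61733 = 124093.
n_Northwest = 250·61733/124093 = 124.368... → 124.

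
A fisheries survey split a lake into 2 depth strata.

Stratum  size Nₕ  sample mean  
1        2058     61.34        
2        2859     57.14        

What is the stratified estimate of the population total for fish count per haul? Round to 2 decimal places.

1: 2058·61.34 = 126237.72
2: 2859·57.14 = 163363.26
τ̂ = Σ Nₕx̄ₕ = 289600.98.

289600.98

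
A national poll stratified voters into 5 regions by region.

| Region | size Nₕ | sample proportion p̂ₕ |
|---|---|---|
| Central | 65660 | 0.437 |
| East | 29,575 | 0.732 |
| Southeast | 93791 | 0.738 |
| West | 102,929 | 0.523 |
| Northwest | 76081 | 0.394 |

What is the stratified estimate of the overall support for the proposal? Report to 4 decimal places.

0.5526

Wₕ = Nₕ/N with N = 368036: 0.1784, 0.0804, 0.2548, 0.2797, 0.2067.
p̂_st = 0.1784·0.437 + 0.0804·0.732 + 0.2548·0.738 + 0.2797·0.523 + 0.2067·0.394 ≈ 0.552576... → 0.5526.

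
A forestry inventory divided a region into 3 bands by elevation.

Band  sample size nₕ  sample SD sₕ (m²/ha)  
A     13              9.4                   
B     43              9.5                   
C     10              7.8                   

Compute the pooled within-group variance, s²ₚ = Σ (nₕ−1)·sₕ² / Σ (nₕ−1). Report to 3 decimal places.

Degrees of freedom: 12 + 42 + 9 = 63.
Σ(nₕ−1)sₕ² = 12·88.36 + 42·90.25 + 9·60.84 = 5398.38.
s²ₚ = 5398.38 / 63 = 85.68857... → 85.689.

85.689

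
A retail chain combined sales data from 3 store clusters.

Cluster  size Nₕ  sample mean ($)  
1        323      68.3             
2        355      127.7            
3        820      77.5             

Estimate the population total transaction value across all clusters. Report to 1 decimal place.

130944.4

1: 323·68.3 = 22060.9
2: 355·127.7 = 45333.5
3: 820·77.5 = 63550
τ̂ = Σ Nₕx̄ₕ = 130944.4.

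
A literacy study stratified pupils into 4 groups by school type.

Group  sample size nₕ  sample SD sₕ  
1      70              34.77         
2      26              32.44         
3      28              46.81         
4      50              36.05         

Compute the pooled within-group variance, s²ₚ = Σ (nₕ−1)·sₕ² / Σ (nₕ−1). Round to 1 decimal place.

1368.1

Degrees of freedom: 69 + 25 + 27 + 49 = 170.
Σ(nₕ−1)sₕ² = 69·1208.9529 + 25·1052.3536 + 27·2191.1761 + 49·1299.6025 = 232568.8673.
s²ₚ = 232568.8673 / 170 = 1368.052... → 1368.1.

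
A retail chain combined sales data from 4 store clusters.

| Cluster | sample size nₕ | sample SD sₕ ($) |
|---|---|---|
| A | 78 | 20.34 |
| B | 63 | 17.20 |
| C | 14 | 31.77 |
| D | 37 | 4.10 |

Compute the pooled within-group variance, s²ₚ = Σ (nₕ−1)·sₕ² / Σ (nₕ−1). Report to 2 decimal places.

A: (78−1)·20.34² = 77·413.7156 = 31856.1012
B: (63−1)·17.20² = 62·295.84 = 18342.08
C: (14−1)·31.77² = 13·1009.3329 = 13121.3277
D: (37−1)·4.10² = 36·16.81 = 605.16
Numerator = 63924.6689; denominator = Σ(nₕ−1) = 188.
s²ₚ = 63924.6689/188 = 340.0248... → 340.02.

340.02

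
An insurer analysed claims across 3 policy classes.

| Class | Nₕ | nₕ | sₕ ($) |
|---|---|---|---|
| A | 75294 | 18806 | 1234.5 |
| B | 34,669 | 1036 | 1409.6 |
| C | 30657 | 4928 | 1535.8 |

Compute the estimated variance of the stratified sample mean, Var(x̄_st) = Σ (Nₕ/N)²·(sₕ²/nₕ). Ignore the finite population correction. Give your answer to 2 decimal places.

N = 140620; Wₕ = Nₕ/N.
class A: (75294/140620)²·1234.5²/18806 = 23.23338
class B: (34669/140620)²·1409.6²/1036 = 116.57904
class C: (30657/140620)²·1535.8²/4928 = 22.74908
Sum = 162.56149 → 162.56.

162.56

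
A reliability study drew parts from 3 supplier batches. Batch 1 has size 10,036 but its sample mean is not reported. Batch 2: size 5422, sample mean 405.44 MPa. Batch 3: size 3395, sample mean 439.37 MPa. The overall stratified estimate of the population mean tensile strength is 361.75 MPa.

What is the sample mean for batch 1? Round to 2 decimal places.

311.89

Σ Nₕx̄ₕ = N·μ, so 10036·x̄_1 = 18853·361.75 − (5422·405.44 + 3395·439.37).
= 6820072.75 − 3689956.83 = 3130115.92.
x̄_1 = 3130115.92 / 10036 = 311.8888... → 311.89.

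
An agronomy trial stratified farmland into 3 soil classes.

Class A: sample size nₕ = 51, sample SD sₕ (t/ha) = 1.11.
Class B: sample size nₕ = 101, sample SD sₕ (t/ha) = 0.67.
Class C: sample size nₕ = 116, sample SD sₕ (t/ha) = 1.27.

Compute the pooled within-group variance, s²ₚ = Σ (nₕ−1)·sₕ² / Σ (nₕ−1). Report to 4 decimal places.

Degrees of freedom: 50 + 100 + 115 = 265.
Σ(nₕ−1)sₕ² = 50·1.2321 + 100·0.4489 + 115·1.6129 = 291.9785.
s²ₚ = 291.9785 / 265 = 1.101806... → 1.1018.

1.1018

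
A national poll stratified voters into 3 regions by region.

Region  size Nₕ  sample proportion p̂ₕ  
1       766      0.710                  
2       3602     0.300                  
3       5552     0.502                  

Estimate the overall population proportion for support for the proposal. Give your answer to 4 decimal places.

N = 766 + 3602 + 5552 = 9920.
Overall proportion = Σ (Nₕ/N)·p̂ₕ.
Σ Nₕp̂ₕ = 543.86 + 1080.6 + 2787.104 = 4411.564.
4411.564 / 9920 = 0.444714... → 0.4447.

0.4447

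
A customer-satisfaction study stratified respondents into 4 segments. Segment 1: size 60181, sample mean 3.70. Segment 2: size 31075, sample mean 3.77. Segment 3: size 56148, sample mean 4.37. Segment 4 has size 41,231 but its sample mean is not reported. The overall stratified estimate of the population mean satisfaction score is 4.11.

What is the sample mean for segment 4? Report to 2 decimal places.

Σ Nₕx̄ₕ = N·μ, so 41231·x̄_4 = 188635·4.11 − (60181·3.70 + 31075·3.77 + 56148·4.37).
= 775289.85 − 585189.21 = 190100.64.
x̄_4 = 190100.64 / 41231 = 4.6106... → 4.61.

4.61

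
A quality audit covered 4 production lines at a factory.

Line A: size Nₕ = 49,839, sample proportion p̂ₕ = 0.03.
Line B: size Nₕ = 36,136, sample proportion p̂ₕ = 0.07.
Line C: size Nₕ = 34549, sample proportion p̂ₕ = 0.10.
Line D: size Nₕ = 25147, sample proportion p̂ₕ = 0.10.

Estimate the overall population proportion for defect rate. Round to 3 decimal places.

Wₕ = Nₕ/N with N = 145671: 0.3421, 0.2481, 0.2372, 0.1726.
p̂_st = 0.3421·0.03 + 0.2481·0.07 + 0.2372·0.10 + 0.1726·0.10 ≈ 0.06861... → 0.069.

0.069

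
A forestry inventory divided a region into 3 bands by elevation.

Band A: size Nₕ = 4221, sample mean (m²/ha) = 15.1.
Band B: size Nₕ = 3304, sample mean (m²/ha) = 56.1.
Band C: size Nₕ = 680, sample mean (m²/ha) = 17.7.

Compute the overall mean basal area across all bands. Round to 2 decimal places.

N = 8205; weights Wₕ = Nₕ/N = (0.5144, 0.4027, 0.0829).
x̄_st = Σ Wₕ·x̄ₕ = 0.5144·15.1 + 0.4027·56.1 + 0.0829·17.7 ≈ 31.8254...
→ 31.83.

31.83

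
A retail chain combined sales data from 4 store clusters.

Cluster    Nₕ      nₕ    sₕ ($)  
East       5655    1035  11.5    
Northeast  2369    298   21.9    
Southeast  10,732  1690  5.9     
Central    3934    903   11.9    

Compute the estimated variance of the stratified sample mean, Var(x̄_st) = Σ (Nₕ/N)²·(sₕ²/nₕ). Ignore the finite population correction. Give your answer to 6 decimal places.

0.034803

N = 22690; Wₕ = Nₕ/N.
cluster East: (5655/22690)²·11.5²/1035 = 0.007936912
cluster Northeast: (2369/22690)²·21.9²/298 = 0.017544181
cluster Southeast: (10732/22690)²·5.9²/1690 = 0.004607970
cluster Central: (3934/22690)²·11.9²/903 = 0.004714177
Sum = 0.034803240 → 0.034803.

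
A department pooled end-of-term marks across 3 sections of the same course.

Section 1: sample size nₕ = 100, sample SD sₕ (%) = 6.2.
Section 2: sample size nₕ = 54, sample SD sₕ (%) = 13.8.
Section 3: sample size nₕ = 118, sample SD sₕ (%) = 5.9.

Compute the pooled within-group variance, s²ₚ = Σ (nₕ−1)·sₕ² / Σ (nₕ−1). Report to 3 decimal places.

1: (100−1)·6.2² = 99·38.44 = 3805.56
2: (54−1)·13.8² = 53·190.44 = 10093.32
3: (118−1)·5.9² = 117·34.81 = 4072.77
Numerator = 17971.65; denominator = Σ(nₕ−1) = 269.
s²ₚ = 17971.65/269 = 66.80911... → 66.809.

66.809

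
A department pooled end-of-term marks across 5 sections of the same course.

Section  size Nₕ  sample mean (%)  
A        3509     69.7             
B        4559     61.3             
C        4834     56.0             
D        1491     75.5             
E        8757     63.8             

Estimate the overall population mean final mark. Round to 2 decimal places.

x̄_st = (Σ Nₕx̄ₕ) / (Σ Nₕ) = (3509·69.7 + 4559·61.3 + 4834·56.0 + 1491·75.5 + 8757·63.8) / 23150
= 1466015.1 / 23150 = 63.3268... → 63.33.

63.33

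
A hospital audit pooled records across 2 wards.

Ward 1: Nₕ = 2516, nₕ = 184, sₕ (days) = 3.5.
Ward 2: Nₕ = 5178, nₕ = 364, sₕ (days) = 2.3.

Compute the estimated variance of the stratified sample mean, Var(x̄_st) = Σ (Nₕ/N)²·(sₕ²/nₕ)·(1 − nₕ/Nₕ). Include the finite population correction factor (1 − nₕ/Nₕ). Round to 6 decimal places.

N = 7694. Term for each stratum: Wₕ²sₕ²/nₕ·(1−nₕ/Nₕ).
Var(x̄_st) = 0.006598619 + 0.006119530 = 0.012718149 → 0.012718.

0.012718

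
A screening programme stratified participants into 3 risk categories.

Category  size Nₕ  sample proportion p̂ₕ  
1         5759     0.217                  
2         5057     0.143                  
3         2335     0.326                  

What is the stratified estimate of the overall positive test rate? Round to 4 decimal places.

Wₕ = Nₕ/N with N = 13151: 0.4379, 0.3845, 0.1776.
p̂_st = 0.4379·0.217 + 0.3845·0.143 + 0.1776·0.326 ≈ 0.207898... → 0.2079.

0.2079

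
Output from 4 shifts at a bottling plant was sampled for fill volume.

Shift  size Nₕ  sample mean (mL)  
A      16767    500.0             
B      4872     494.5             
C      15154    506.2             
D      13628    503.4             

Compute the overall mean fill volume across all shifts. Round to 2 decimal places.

502.25

N = 16767 + 4872 + 15154 + 13628 = 50421.
The stratified mean weights each stratum mean by its population share Nₕ/N.
Σ Nₕx̄ₕ = 16767·500.0 + 4872·494.5 + 15154·506.2 + 13628·503.4 = 8383500 + 2409204 + 7670954.8 + 6860335.2 = 25323994.
Divide by N: 25323994 / 50421 = 502.2509... → 502.25.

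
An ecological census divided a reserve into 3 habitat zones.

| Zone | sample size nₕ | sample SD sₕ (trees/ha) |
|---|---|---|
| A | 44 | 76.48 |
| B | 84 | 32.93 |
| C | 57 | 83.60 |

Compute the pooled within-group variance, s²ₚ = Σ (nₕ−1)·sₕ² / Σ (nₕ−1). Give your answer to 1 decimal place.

4026.9

Degrees of freedom: 43 + 83 + 56 = 182.
Σ(nₕ−1)sₕ² = 43·5849.1904 + 83·1084.3849 + 56·6988.96 = 732900.8939.
s²ₚ = 732900.8939 / 182 = 4026.928... → 4026.9.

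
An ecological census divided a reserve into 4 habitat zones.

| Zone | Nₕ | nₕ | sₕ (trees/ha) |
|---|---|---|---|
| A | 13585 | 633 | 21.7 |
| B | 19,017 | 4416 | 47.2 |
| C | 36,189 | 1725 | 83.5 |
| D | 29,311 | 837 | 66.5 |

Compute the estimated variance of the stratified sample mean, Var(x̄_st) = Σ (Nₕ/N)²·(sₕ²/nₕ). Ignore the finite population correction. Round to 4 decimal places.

N = 98102. Term for each stratum: Wₕ²sₕ²/nₕ.
Var(x̄_st) = 0.0142652 + 0.0189576 + 0.5500236 + 0.4716538 = 1.0549003 → 1.0549.

1.0549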